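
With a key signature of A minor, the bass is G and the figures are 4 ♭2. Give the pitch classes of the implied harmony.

The written figures 4 ♭2 are shorthand for 6/4/2: the 6 is implied.
A second above G in this key is A, lowered to Ab by the flat.
A fourth above G in this key is C.
A sixth above G in this key is E.
Together with the bass G, this spells Ab augmented major seventh in third inversion.

G, Ab, C, E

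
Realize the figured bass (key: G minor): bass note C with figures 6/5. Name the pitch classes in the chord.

The written figures 6/5 are shorthand for 6/5/3: the 3 is implied.
A third above C in this key is Eb.
A fifth above C in this key is G.
A sixth above C in this key is A.
Together with the bass C, this spells A half-diminished seventh in first inversion.

C, Eb, G, A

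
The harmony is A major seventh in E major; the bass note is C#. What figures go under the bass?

C# is the third of A major seventh, so the chord is in first inversion.
A seventh chord in first inversion is figured 6/5/3, conventionally abbreviated 6/5.

6/5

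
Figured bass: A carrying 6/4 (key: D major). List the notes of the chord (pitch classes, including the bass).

A, D, F#

A fourth above A in this key is D.
A sixth above A in this key is F#.
Together with the bass A, this spells D major in second inversion.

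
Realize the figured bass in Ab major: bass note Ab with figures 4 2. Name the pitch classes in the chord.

Ab, Bb, Db, F

The written figures 4 2 are shorthand for 6/4/2: the 6 is implied.
A second above Ab in this key is Bb.
A fourth above Ab in this key is Db.
A sixth above Ab in this key is F.
Together with the bass Ab, this spells Bb minor seventh in third inversion.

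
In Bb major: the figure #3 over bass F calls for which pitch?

A#

Counting 2 letter steps above F lands on A; in Bb major, that letter is A.
The #3 figure raises it a semitone, giving A#.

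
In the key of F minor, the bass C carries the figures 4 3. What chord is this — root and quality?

F minor seventh

The figures 4 3 indicate a seventh chord in second inversion.
In second inversion the root lies a fourth above the bass: a fourth above C in F minor is F.
The chord tones are C, Eb, F, Ab, giving F minor seventh.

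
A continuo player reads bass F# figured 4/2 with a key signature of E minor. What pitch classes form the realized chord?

F#, G, B, D

The written figures 4/2 are shorthand for 6/4/2: the 6 is implied.
A second above F# in this key is G.
A fourth above F# in this key is B.
A sixth above F# in this key is D.
Together with the bass F#, this spells G major seventh in third inversion.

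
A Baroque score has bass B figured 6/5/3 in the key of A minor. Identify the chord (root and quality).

The figures 6/5/3 indicate a seventh chord in first inversion.
In first inversion the root lies a sixth above the bass: a sixth above B in A minor is G.
The chord tones are B, D, F, G, giving G dominant seventh.

G dominant seventh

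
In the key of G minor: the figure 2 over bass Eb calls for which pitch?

F

Counting 1 letter step above Eb lands on F; in G minor, that letter is F.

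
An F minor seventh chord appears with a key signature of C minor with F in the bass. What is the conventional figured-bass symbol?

F is the root of F minor seventh, so the chord is in root position.
A seventh chord in root position is figured 7/5/3, conventionally abbreviated 7.

7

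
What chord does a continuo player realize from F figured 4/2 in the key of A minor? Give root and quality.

G dominant seventh

The figures 4/2 indicate a seventh chord in third inversion.
In third inversion the root lies a second above the bass: a second above F in A minor is G.
The chord tones are F, G, B, D, giving G dominant seventh.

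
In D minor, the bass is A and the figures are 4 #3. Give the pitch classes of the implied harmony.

A, C#, D, F

The written figures 4 #3 are shorthand for 6/4/3: the 6 is implied.
A third above A in this key is C, raised to C# by the sharp.
A fourth above A in this key is D.
A sixth above A in this key is F.
Together with the bass A, this spells D minor-major seventh in second inversion.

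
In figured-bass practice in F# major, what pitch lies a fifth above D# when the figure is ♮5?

A

Counting 4 letter steps above D# lands on A; in F# major, that letter is A#.
The ♮5 figure makes it natural, giving A.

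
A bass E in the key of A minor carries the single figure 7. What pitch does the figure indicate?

Counting 6 letter steps above E lands on D; in A minor, that letter is D.

D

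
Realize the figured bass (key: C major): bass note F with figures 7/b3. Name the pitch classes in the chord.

The written figures 7/b3 are shorthand for 7/5/3: the 5 is implied.
A third above F in this key is A, lowered to Ab by the flat.
A fifth above F in this key is C.
A seventh above F in this key is E.
Together with the bass F, this spells F minor-major seventh in root position.

F, Ab, C, E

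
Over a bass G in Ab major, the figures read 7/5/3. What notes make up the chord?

G, Bb, Db, F

A third above G in this key is Bb.
A fifth above G in this key is Db.
A seventh above G in this key is F.
Together with the bass G, this spells G half-diminished seventh in root position.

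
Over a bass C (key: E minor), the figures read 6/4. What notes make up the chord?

C, F#, A

A fourth above C in this key is F#.
A sixth above C in this key is A.
Together with the bass C, this spells F# diminished in second inversion.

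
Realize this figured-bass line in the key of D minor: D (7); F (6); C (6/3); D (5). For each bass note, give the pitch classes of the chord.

D, F, A, C | F, A, D | C, E, A | D, F, A

D (7/5/3): D, F, A, C.
F (6/3): F, A, D.
C (6/3): C, E, A.
D (5/3): D, F, A.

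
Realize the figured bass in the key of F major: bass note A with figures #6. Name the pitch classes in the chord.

A, C, F#

The written figures #6 are shorthand for 6/3: the 3 is implied.
A third above A in this key is C.
A sixth above A in this key is F, raised to F# by the sharp.
Together with the bass A, this spells F# diminished in first inversion.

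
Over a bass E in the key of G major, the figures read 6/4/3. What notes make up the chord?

A third above E in this key is G.
A fourth above E in this key is A.
A sixth above E in this key is C.
Together with the bass E, this spells A minor seventh in second inversion.

E, G, A, C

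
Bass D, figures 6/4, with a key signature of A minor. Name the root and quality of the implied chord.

The figures 6/4 indicate a triad in second inversion.
In second inversion the root lies a fourth above the bass: a fourth above D in A minor is G.
The chord tones are D, G, B, giving G major.

G major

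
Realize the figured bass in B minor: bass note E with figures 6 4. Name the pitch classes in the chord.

E, A, C#

A fourth above E in this key is A.
A sixth above E in this key is C#.
Together with the bass E, this spells A major in second inversion.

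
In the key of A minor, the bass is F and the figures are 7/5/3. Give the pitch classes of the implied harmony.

F, A, C, E

A third above F in this key is A.
A fifth above F in this key is C.
A seventh above F in this key is E.
Together with the bass F, this spells F major seventh in root position.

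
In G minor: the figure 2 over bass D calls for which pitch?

Counting 1 letter step above D lands on E; in G minor, that letter is Eb.

Eb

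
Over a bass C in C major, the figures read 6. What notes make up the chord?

The written figures 6 are shorthand for 6/3: the 3 is implied.
A third above C in this key is E.
A sixth above C in this key is A.
Together with the bass C, this spells A minor in first inversion.

C, E, A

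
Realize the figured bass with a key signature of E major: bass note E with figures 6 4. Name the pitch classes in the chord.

A fourth above E in this key is A.
A sixth above E in this key is C#.
Together with the bass E, this spells A major in second inversion.

E, A, C#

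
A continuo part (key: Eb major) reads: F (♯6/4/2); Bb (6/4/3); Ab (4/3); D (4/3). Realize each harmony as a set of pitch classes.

F, G, Bb, D# | Bb, D, Eb, G | Ab, C, D, F | D, F, G, Bb

F (#6/4/2): F, G, Bb, D#.
Bb (6/4/3): Bb, D, Eb, G.
Ab (6/4/3): Ab, C, D, F.
D (6/4/3): D, F, G, Bb.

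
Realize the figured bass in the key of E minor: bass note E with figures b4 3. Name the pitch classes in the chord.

The written figures b4 3 are shorthand for 6/4/3: the 6 is implied.
A third above E in this key is G.
A fourth above E in this key is A, lowered to Ab by the flat.
A sixth above E in this key is C.
Together with the bass E, this spells Ab augmented major seventh in second inversion.

E, G, Ab, C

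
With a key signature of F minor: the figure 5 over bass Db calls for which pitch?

Counting 4 letter steps above Db lands on A; in F minor, that letter is Ab.

Ab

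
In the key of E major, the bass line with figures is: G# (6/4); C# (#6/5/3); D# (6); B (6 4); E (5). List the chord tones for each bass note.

G#, C#, E | C#, E, G#, A# | D#, F#, B | B, E, G# | E, G#, B

G# (6/4): G#, C#, E.
C# (#6/5/3): C#, E, G#, A#.
D# (6/3): D#, F#, B.
B (6/4): B, E, G#.
E (5/3): E, G#, B.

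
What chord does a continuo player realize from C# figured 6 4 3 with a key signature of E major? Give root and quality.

The figures 6 4 3 indicate a seventh chord in second inversion.
In second inversion the root lies a fourth above the bass: a fourth above C# in E major is F#.
The chord tones are C#, E, F#, A, giving F# minor seventh.

F# minor seventh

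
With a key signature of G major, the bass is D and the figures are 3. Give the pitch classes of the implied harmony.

D, F#, A

The written figures 3 are shorthand for 5/3: the 5 is implied.
A third above D in this key is F#.
A fifth above D in this key is A.
Together with the bass D, this spells D major in root position.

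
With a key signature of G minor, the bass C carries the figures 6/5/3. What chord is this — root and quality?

The figures 6/5/3 indicate a seventh chord in first inversion.
In first inversion the root lies a sixth above the bass: a sixth above C in G minor is A.
The chord tones are C, Eb, G, A, giving A half-diminished seventh.

A half-diminished seventh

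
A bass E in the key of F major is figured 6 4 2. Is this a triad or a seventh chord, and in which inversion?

Intervals of 6/4/2 above the bass form a seventh chord; the bass is the seventh, so this is third inversion.

seventh chord, third inversion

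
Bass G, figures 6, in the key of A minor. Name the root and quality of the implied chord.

The figures 6 indicate a triad in first inversion.
In first inversion the root lies a sixth above the bass: a sixth above G in A minor is E.
The chord tones are G, B, E, giving E minor.

E minor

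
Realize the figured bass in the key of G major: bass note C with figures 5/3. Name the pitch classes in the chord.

C, E, G

A third above C in this key is E.
A fifth above C in this key is G.
Together with the bass C, this spells C major in root position.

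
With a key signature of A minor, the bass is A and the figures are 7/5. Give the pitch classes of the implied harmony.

A, C, E, G

The written figures 7/5 are shorthand for 7/5/3: the 3 is implied.
A third above A in this key is C.
A fifth above A in this key is E.
A seventh above A in this key is G.
Together with the bass A, this spells A minor seventh in root position.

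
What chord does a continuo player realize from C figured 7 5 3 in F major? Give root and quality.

C dominant seventh

The figures 7 5 3 indicate a seventh chord in root position.
In root position the bass is the root, so the root is C.
The chord tones are C, E, G, Bb, giving C dominant seventh.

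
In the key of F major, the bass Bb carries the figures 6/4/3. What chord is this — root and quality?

E half-diminished seventh

The figures 6/4/3 indicate a seventh chord in second inversion.
In second inversion the root lies a fourth above the bass: a fourth above Bb in F major is E.
The chord tones are Bb, D, E, G, giving E half-diminished seventh.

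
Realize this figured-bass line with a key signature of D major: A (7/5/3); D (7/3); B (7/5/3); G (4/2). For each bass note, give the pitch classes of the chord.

A (7/5/3): A, C#, E, G.
D (7/5/3): D, F#, A, C#.
B (7/5/3): B, D, F#, A.
G (6/4/2): G, A, C#, E.

A, C#, E, G | D, F#, A, C# | B, D, F#, A | G, A, C#, E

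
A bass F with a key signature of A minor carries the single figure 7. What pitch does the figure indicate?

E

Counting 6 letter steps above F lands on E; in A minor, that letter is E.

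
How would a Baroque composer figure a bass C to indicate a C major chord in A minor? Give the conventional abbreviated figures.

no figures

C is the root of C major, so the chord is in root position.
A triad in root position is figured 5/3, conventionally abbreviated (no figures — root-position triad).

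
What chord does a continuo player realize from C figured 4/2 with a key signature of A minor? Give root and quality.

The figures 4/2 indicate a seventh chord in third inversion.
In third inversion the root lies a second above the bass: a second above C in A minor is D.
The chord tones are C, D, F, A, giving D minor seventh.

D minor seventh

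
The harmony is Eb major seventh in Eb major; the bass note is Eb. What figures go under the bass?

7

Eb is the root of Eb major seventh, so the chord is in root position.
A seventh chord in root position is figured 7/5/3, conventionally abbreviated 7.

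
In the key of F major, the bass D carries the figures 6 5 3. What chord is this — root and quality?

Bb major seventh

The figures 6 5 3 indicate a seventh chord in first inversion.
In first inversion the root lies a sixth above the bass: a sixth above D in F major is Bb.
The chord tones are D, F, A, Bb, giving Bb major seventh.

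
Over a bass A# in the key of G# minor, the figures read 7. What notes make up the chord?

The written figures 7 are shorthand for 7/5/3: the 5/3 are implied.
A third above A# in this key is C#.
A fifth above A# in this key is E.
A seventh above A# in this key is G#.
Together with the bass A#, this spells A# half-diminished seventh in root position.

A#, C#, E, G#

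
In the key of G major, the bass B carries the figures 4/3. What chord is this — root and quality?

E minor seventh

The figures 4/3 indicate a seventh chord in second inversion.
In second inversion the root lies a fourth above the bass: a fourth above B in G major is E.
The chord tones are B, D, E, G, giving E minor seventh.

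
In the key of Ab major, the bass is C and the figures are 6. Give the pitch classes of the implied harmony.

The written figures 6 are shorthand for 6/3: the 3 is implied.
A third above C in this key is Eb.
A sixth above C in this key is Ab.
Together with the bass C, this spells Ab major in first inversion.

C, Eb, Ab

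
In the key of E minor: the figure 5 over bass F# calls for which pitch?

Counting 4 letter steps above F# lands on C; in E minor, that letter is C.

C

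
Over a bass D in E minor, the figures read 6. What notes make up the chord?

D, F#, B

The written figures 6 are shorthand for 6/3: the 3 is implied.
A third above D in this key is F#.
A sixth above D in this key is B.
Together with the bass D, this spells B minor in first inversion.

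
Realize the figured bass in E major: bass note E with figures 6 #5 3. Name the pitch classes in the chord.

E, G#, B#, C#

A third above E in this key is G#.
A fifth above E in this key is B, raised to B# by the sharp.
A sixth above E in this key is C#.
Together with the bass E, this spells C# minor-major seventh in first inversion.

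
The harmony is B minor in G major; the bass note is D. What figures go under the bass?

6

D is the third of B minor, so the chord is in first inversion.
A triad in first inversion is figured 6/3, conventionally abbreviated 6.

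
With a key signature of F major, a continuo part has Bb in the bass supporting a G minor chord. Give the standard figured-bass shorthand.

Bb is the third of G minor, so the chord is in first inversion.
A triad in first inversion is figured 6/3, conventionally abbreviated 6.

6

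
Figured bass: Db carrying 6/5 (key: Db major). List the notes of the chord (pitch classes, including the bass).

Db, F, Ab, Bb

The written figures 6/5 are shorthand for 6/5/3: the 3 is implied.
A third above Db in this key is F.
A fifth above Db in this key is Ab.
A sixth above Db in this key is Bb.
Together with the bass Db, this spells Bb minor seventh in first inversion.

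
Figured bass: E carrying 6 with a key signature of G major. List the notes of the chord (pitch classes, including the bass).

E, G, C

The written figures 6 are shorthand for 6/3: the 3 is implied.
A third above E in this key is G.
A sixth above E in this key is C.
Together with the bass E, this spells C major in first inversion.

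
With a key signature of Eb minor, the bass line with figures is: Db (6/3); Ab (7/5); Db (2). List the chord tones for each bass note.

Db (6/3): Db, F, Bb.
Ab (7/5/3): Ab, Cb, Eb, Gb.
Db (6/4/2): Db, Eb, Gb, Bb.

Db, F, Bb | Ab, Cb, Eb, Gb | Db, Eb, Gb, Bb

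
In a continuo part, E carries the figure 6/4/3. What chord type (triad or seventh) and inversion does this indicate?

Intervals of 6/4/3 above the bass form a seventh chord; the bass is the fifth, so this is second inversion.

seventh chord, second inversion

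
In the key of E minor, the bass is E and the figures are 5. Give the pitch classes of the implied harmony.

The written figures 5 are shorthand for 5/3: the 3 is implied.
A third above E in this key is G.
A fifth above E in this key is B.
Together with the bass E, this spells E minor in root position.

E, G, B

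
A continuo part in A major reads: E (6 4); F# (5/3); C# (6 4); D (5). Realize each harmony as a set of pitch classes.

E (6/4): E, A, C#.
F# (5/3): F#, A, C#.
C# (6/4): C#, F#, A.
D (5/3): D, F#, A.

E, A, C# | F#, A, C# | C#, F#, A | D, F#, A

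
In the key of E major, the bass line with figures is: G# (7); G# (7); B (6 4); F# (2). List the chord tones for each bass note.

G# (7/5/3): G#, B, D#, F#.
G# (7/5/3): G#, B, D#, F#.
B (6/4): B, E, G#.
F# (6/4/2): F#, G#, B, D#.

G#, B, D#, F# | G#, B, D#, F# | B, E, G# | F#, G#, B, D#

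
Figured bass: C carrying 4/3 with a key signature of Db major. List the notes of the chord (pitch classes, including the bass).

C, Eb, F, Ab

The written figures 4/3 are shorthand for 6/4/3: the 6 is implied.
A third above C in this key is Eb.
A fourth above C in this key is F.
A sixth above C in this key is Ab.
Together with the bass C, this spells F minor seventh in second inversion.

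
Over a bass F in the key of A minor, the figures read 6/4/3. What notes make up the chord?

A third above F in this key is A.
A fourth above F in this key is B.
A sixth above F in this key is D.
Together with the bass F, this spells B half-diminished seventh in second inversion.

F, A, B, D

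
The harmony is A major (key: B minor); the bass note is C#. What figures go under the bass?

C# is the third of A major, so the chord is in first inversion.
A triad in first inversion is figured 6/3, conventionally abbreviated 6.

6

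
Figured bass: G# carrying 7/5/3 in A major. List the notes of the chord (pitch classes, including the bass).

A third above G# in this key is B.
A fifth above G# in this key is D.
A seventh above G# in this key is F#.
Together with the bass G#, this spells G# half-diminished seventh in root position.

G#, B, D, F#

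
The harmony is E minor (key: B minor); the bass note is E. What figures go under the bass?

E is the root of E minor, so the chord is in root position.
A triad in root position is figured 5/3, conventionally abbreviated (no figures — root-position triad).

no figures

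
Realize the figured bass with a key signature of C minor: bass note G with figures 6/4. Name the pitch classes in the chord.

A fourth above G in this key is C.
A sixth above G in this key is Eb.
Together with the bass G, this spells C minor in second inversion.

G, C, Eb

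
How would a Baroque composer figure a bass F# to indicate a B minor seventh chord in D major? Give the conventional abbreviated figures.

4/3

F# is the fifth of B minor seventh, so the chord is in second inversion.
A seventh chord in second inversion is figured 6/4/3, conventionally abbreviated 4/3.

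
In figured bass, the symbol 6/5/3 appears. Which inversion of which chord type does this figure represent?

Intervals of 6/5/3 above the bass form a seventh chord; the bass is the third, so this is first inversion.

seventh chord, first inversion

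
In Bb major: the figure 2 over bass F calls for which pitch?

G

Counting 1 letter step above F lands on G; in Bb major, that letter is G.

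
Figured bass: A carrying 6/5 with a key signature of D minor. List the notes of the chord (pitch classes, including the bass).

The written figures 6/5 are shorthand for 6/5/3: the 3 is implied.
A third above A in this key is C.
A fifth above A in this key is E.
A sixth above A in this key is F.
Together with the bass A, this spells F major seventh in first inversion.

A, C, E, F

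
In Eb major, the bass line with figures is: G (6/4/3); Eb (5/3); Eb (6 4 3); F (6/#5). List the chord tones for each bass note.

G, Bb, C, Eb | Eb, G, Bb | Eb, G, Ab, C | F, Ab, C#, D

G (6/4/3): G, Bb, C, Eb.
Eb (5/3): Eb, G, Bb.
Eb (6/4/3): Eb, G, Ab, C.
F (6/#5/3): F, Ab, C#, D.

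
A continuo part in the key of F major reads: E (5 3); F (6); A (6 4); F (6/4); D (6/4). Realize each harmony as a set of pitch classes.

E, G, Bb | F, A, D | A, D, F | F, Bb, D | D, G, Bb

E (5/3): E, G, Bb.
F (6/3): F, A, D.
A (6/4): A, D, F.
F (6/4): F, Bb, D.
D (6/4): D, G, Bb.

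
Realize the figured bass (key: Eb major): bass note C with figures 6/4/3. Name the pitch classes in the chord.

A third above C in this key is Eb.
A fourth above C in this key is F.
A sixth above C in this key is Ab.
Together with the bass C, this spells F minor seventh in second inversion.

C, Eb, F, Ab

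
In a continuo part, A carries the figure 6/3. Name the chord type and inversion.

Intervals of 6/3 above the bass form a triad; the bass is the third, so this is first inversion.

triad, first inversion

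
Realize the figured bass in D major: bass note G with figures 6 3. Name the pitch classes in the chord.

A third above G in this key is B.
A sixth above G in this key is E.
Together with the bass G, this spells E minor in first inversion.

G, B, E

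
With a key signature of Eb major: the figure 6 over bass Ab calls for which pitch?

F

Counting 5 letter steps above Ab lands on F; in Eb major, that letter is F.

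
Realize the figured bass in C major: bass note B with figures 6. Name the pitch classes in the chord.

B, D, G

The written figures 6 are shorthand for 6/3: the 3 is implied.
A third above B in this key is D.
A sixth above B in this key is G.
Together with the bass B, this spells G major in first inversion.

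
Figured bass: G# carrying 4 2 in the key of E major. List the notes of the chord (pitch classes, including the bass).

G#, A, C#, E

The written figures 4 2 are shorthand for 6/4/2: the 6 is implied.
A second above G# in this key is A.
A fourth above G# in this key is C#.
A sixth above G# in this key is E.
Together with the bass G#, this spells A major seventh in third inversion.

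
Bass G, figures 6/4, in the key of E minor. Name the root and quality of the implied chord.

C major

The figures 6/4 indicate a triad in second inversion.
In second inversion the root lies a fourth above the bass: a fourth above G in E minor is C.
The chord tones are G, C, E, giving C major.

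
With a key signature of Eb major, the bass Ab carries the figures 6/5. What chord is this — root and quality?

The figures 6/5 indicate a seventh chord in first inversion.
In first inversion the root lies a sixth above the bass: a sixth above Ab in Eb major is F.
The chord tones are Ab, C, Eb, F, giving F minor seventh.

F minor seventh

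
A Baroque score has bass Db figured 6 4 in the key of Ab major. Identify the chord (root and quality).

The figures 6 4 indicate a triad in second inversion.
In second inversion the root lies a fourth above the bass: a fourth above Db in Ab major is G.
The chord tones are Db, G, Bb, giving G diminished.

G diminished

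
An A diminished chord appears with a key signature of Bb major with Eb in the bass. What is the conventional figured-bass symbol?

6/4

Eb is the fifth of A diminished, so the chord is in second inversion.
A triad in second inversion is figured 6/4, conventionally abbreviated 6/4.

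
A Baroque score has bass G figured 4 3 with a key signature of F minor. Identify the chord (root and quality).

C minor seventh

The figures 4 3 indicate a seventh chord in second inversion.
In second inversion the root lies a fourth above the bass: a fourth above G in F minor is C.
The chord tones are G, Bb, C, Eb, giving C minor seventh.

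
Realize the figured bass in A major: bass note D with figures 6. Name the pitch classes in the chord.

D, F#, B

The written figures 6 are shorthand for 6/3: the 3 is implied.
A third above D in this key is F#.
A sixth above D in this key is B.
Together with the bass D, this spells B minor in first inversion.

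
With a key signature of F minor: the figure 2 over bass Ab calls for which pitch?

Counting 1 letter step above Ab lands on B; in F minor, that letter is Bb.

Bb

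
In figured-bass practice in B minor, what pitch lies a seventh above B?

A

Counting 6 letter steps above B lands on A; in B minor, that letter is A.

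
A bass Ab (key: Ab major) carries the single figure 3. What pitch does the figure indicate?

C

Counting 2 letter steps above Ab lands on C; in Ab major, that letter is C.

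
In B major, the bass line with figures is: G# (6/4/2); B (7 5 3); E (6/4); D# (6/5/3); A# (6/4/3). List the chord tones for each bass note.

G# (6/4/2): G#, A#, C#, E.
B (7/5/3): B, D#, F#, A#.
E (6/4): E, A#, C#.
D# (6/5/3): D#, F#, A#, B.
A# (6/4/3): A#, C#, D#, F#.

G#, A#, C#, E | B, D#, F#, A# | E, A#, C# | D#, F#, A#, B | A#, C#, D#, F#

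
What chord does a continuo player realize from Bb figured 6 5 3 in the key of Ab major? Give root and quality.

The figures 6 5 3 indicate a seventh chord in first inversion.
In first inversion the root lies a sixth above the bass: a sixth above Bb in Ab major is G.
The chord tones are Bb, Db, F, G, giving G half-diminished seventh.

G half-diminished seventh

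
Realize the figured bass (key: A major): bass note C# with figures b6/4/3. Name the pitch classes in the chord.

A third above C# in this key is E.
A fourth above C# in this key is F#.
A sixth above C# in this key is A, lowered to Ab by the flat.

C#, E, F#, Ab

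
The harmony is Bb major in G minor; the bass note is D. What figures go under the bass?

D is the third of Bb major, so the chord is in first inversion.
A triad in first inversion is figured 6/3, conventionally abbreviated 6.

6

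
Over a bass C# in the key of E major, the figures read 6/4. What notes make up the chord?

C#, F#, A

A fourth above C# in this key is F#.
A sixth above C# in this key is A.
Together with the bass C#, this spells F# minor in second inversion.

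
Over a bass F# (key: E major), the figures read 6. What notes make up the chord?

The written figures 6 are shorthand for 6/3: the 3 is implied.
A third above F# in this key is A.
A sixth above F# in this key is D#.
Together with the bass F#, this spells D# diminished in first inversion.

F#, A, D#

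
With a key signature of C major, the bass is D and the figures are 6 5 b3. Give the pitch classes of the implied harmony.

D, Fb, A, B

A third above D in this key is F, lowered to Fb by the flat.
A fifth above D in this key is A.
A sixth above D in this key is B.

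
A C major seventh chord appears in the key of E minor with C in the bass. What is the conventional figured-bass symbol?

C is the root of C major seventh, so the chord is in root position.
A seventh chord in root position is figured 7/5/3, conventionally abbreviated 7.

7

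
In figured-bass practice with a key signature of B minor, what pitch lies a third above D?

F#

Counting 2 letter steps above D lands on F; in B minor, that letter is F#.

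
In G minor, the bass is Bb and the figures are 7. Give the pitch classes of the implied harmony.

The written figures 7 are shorthand for 7/5/3: the 5/3 are implied.
A third above Bb in this key is D.
A fifth above Bb in this key is F.
A seventh above Bb in this key is A.
Together with the bass Bb, this spells Bb major seventh in root position.

Bb, D, F, A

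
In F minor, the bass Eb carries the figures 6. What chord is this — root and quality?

C minor

The figures 6 indicate a triad in first inversion.
In first inversion the root lies a sixth above the bass: a sixth above Eb in F minor is C.
The chord tones are Eb, G, C, giving C minor.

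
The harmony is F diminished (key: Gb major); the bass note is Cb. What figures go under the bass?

Cb is the fifth of F diminished, so the chord is in second inversion.
A triad in second inversion is figured 6/4, conventionally abbreviated 6/4.

6/4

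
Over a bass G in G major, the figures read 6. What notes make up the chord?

G, B, E

The written figures 6 are shorthand for 6/3: the 3 is implied.
A third above G in this key is B.
A sixth above G in this key is E.
Together with the bass G, this spells E minor in first inversion.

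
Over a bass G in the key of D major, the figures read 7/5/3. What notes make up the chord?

G, B, D, F#

A third above G in this key is B.
A fifth above G in this key is D.
A seventh above G in this key is F#.
Together with the bass G, this spells G major seventh in root position.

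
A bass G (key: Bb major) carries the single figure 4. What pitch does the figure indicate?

Counting 3 letter steps above G lands on C; in Bb major, that letter is C.

C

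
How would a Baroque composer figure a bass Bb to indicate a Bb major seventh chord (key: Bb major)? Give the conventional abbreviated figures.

7

Bb is the root of Bb major seventh, so the chord is in root position.
A seventh chord in root position is figured 7/5/3, conventionally abbreviated 7.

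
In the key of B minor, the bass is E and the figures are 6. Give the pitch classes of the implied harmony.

The written figures 6 are shorthand for 6/3: the 3 is implied.
A third above E in this key is G.
A sixth above E in this key is C#.
Together with the bass E, this spells C# diminished in first inversion.

E, G, C#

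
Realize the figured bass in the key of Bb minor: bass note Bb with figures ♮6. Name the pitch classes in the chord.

Bb, Db, G

The written figures ♮6 are shorthand for 6/3: the 3 is implied.
A third above Bb in this key is Db.
A sixth above Bb in this key is Gb, made natural (G) by the ♮ figure.
Together with the bass Bb, this spells G diminished in first inversion.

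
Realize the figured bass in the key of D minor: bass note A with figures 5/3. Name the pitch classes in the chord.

A, C, E

A third above A in this key is C.
A fifth above A in this key is E.
Together with the bass A, this spells A minor in root position.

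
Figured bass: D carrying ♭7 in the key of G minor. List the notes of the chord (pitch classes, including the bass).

The written figures ♭7 are shorthand for 7/5/3: the 5/3 are implied.
A third above D in this key is F.
A fifth above D in this key is A.
A seventh above D in this key is C, lowered to Cb by the flat.

D, F, A, Cb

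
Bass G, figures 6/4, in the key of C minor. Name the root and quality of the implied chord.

C minor

The figures 6/4 indicate a triad in second inversion.
In second inversion the root lies a fourth above the bass: a fourth above G in C minor is C.
The chord tones are G, C, Eb, giving C minor.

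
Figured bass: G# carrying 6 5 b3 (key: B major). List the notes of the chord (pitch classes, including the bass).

G#, Bb, D#, E

A third above G# in this key is B, lowered to Bb by the flat.
A fifth above G# in this key is D#.
A sixth above G# in this key is E.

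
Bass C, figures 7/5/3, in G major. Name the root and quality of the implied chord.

The figures 7/5/3 indicate a seventh chord in root position.
In root position the bass is the root, so the root is C.
The chord tones are C, E, G, B, giving C major seventh.

C major seventh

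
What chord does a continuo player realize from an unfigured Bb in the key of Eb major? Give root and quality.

An unfigured bass indicates a triad in root position.
In root position the bass is the root, so the root is Bb.
The chord tones are Bb, D, F, giving Bb major.

Bb major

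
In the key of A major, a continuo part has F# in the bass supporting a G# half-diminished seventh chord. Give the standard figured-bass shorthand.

4/2

F# is the seventh of G# half-diminished seventh, so the chord is in third inversion.
A seventh chord in third inversion is figured 6/4/2, conventionally abbreviated 4/2.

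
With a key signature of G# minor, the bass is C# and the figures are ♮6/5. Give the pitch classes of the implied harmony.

The written figures ♮6/5 are shorthand for 6/5/3: the 3 is implied.
A third above C# in this key is E.
A fifth above C# in this key is G#.
A sixth above C# in this key is A#, made natural (A) by the ♮ figure.
Together with the bass C#, this spells A major seventh in first inversion.

C#, E, G#, A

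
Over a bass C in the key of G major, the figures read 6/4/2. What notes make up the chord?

A second above C in this key is D.
A fourth above C in this key is F#.
A sixth above C in this key is A.
Together with the bass C, this spells D dominant seventh in third inversion.

C, D, F#, A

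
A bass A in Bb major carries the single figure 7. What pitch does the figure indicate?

G

Counting 6 letter steps above A lands on G; in Bb major, that letter is G.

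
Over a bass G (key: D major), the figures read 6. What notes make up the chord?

G, B, E

The written figures 6 are shorthand for 6/3: the 3 is implied.
A third above G in this key is B.
A sixth above G in this key is E.
Together with the bass G, this spells E minor in first inversion.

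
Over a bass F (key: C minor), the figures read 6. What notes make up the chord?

The written figures 6 are shorthand for 6/3: the 3 is implied.
A third above F in this key is Ab.
A sixth above F in this key is D.
Together with the bass F, this spells D diminished in first inversion.

F, Ab, D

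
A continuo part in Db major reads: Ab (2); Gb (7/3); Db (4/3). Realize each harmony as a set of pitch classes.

Ab (6/4/2): Ab, Bb, Db, F.
Gb (7/5/3): Gb, Bb, Db, F.
Db (6/4/3): Db, F, Gb, Bb.

Ab, Bb, Db, F | Gb, Bb, Db, F | Db, F, Gb, Bb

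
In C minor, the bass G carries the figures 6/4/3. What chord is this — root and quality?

The figures 6/4/3 indicate a seventh chord in second inversion.
In second inversion the root lies a fourth above the bass: a fourth above G in C minor is C.
The chord tones are G, Bb, C, Eb, giving C minor seventh.

C minor seventh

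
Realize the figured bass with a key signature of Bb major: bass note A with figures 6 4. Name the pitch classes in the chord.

A fourth above A in this key is D.
A sixth above A in this key is F.
Together with the bass A, this spells D minor in second inversion.

A, D, F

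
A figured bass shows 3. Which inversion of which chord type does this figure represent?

triad, root position

3 is shorthand for 5/3.
Intervals of 5/3 above the bass form a triad; the bass is the root, so this is root position.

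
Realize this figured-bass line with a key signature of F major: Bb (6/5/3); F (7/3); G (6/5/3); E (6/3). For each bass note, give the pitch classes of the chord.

Bb (6/5/3): Bb, D, F, G.
F (7/5/3): F, A, C, E.
G (6/5/3): G, Bb, D, E.
E (6/3): E, G, C.

Bb, D, F, G | F, A, C, E | G, Bb, D, E | E, G, C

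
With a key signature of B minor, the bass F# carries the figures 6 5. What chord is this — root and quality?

D major seventh

The figures 6 5 indicate a seventh chord in first inversion.
In first inversion the root lies a sixth above the bass: a sixth above F# in B minor is D.
The chord tones are F#, A, C#, D, giving D major seventh.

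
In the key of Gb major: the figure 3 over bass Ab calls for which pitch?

Cb

Counting 2 letter steps above Ab lands on C; in Gb major, that letter is Cb.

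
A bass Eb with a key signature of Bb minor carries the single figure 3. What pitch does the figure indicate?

Counting 2 letter steps above Eb lands on G; in Bb minor, that letter is Gb.

Gb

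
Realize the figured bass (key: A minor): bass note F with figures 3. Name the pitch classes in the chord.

F, A, C

The written figures 3 are shorthand for 5/3: the 5 is implied.
A third above F in this key is A.
A fifth above F in this key is C.
Together with the bass F, this spells F major in root position.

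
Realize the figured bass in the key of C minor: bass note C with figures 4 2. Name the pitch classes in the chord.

The written figures 4 2 are shorthand for 6/4/2: the 6 is implied.
A second above C in this key is D.
A fourth above C in this key is F.
A sixth above C in this key is Ab.
Together with the bass C, this spells D half-diminished seventh in third inversion.

C, D, F, Ab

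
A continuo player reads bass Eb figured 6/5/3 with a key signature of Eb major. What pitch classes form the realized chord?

Eb, G, Bb, C

A third above Eb in this key is G.
A fifth above Eb in this key is Bb.
A sixth above Eb in this key is C.
Together with the bass Eb, this spells C minor seventh in first inversion.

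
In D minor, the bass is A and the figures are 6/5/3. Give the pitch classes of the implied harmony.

A third above A in this key is C.
A fifth above A in this key is E.
A sixth above A in this key is F.
Together with the bass A, this spells F major seventh in first inversion.

A, C, E, F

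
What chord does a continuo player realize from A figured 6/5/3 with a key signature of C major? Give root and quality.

F major seventh

The figures 6/5/3 indicate a seventh chord in first inversion.
In first inversion the root lies a sixth above the bass: a sixth above A in C major is F.
The chord tones are A, C, E, F, giving F major seventh.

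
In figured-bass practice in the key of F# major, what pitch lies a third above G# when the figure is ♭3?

Bb

Counting 2 letter steps above G# lands on B; in F# major, that letter is B.
The b3 figure lowers it a semitone, giving Bb.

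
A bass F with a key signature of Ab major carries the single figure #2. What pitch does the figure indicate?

G#

Counting 1 letter step above F lands on G; in Ab major, that letter is G.
The #2 figure raises it a semitone, giving G#.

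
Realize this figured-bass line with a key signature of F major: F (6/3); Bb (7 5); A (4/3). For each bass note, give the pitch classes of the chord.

F (6/3): F, A, D.
Bb (7/5/3): Bb, D, F, A.
A (6/4/3): A, C, D, F.

F, A, D | Bb, D, F, A | A, C, D, F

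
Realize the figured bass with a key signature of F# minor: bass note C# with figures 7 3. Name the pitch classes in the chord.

C#, E, G#, B

The written figures 7 3 are shorthand for 7/5/3: the 5 is implied.
A third above C# in this key is E.
A fifth above C# in this key is G#.
A seventh above C# in this key is B.
Together with the bass C#, this spells C# minor seventh in root position.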